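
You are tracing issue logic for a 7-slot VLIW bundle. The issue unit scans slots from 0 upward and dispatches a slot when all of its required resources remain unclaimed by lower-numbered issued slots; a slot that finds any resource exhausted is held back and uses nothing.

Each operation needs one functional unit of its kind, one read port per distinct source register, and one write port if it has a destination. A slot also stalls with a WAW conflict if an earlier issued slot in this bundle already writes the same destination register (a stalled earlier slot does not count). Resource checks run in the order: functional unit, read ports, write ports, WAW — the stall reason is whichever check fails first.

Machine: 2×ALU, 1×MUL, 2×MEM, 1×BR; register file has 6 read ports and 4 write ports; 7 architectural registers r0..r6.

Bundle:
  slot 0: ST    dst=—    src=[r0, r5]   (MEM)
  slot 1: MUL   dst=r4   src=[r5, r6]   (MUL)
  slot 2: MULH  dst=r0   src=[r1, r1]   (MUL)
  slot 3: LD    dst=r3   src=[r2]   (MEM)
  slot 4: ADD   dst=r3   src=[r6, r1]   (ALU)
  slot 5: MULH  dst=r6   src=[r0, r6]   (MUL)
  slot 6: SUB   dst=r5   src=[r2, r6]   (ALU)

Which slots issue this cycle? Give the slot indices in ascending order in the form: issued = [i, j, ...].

issued = [0, 1, 3]

(0) want 1×MEM +2rd +0wr — yes → AL2|MU1|ME1|BR1|rd4|wr4
(1) want 1×MUL +2rd +1wr — yes → AL2|MU0|ME1|BR1|rd2|wr3
(2) want 1×MUL +1rd +1wr — FU → AL2|MU0|ME1|BR1|rd2|wr3
(3) want 1×MEM +1rd +1wr — yes → AL2|MU0|ME0|BR1|rd1|wr2
(4) want 1×ALU +2rd +1wr — RD_PORT → AL2|MU0|ME0|BR1|rd1|wr2
(5) want 1×MUL +2rd +1wr — FU → AL2|MU0|ME0|BR1|rd1|wr2
(6) want 1×ALU +2rd +1wr — RD_PORT → AL2|MU0|ME0|BR1|rd1|wr2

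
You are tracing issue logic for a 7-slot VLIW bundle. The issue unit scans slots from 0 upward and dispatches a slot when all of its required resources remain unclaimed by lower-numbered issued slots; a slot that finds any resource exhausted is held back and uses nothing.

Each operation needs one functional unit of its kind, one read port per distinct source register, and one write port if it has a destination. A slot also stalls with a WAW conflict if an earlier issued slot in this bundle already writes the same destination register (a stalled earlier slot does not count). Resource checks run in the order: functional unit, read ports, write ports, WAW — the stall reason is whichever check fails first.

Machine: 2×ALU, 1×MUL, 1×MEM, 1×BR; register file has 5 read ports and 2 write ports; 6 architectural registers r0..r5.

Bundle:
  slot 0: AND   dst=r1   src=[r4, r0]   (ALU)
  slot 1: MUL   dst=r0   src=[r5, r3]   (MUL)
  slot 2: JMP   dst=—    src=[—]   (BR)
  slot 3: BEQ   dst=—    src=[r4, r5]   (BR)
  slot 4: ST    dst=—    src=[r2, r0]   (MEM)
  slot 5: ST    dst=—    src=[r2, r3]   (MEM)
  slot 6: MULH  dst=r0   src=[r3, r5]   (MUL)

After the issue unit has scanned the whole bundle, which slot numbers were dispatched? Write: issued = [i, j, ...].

slot 0 (ALU): ISSUE — free A1,Mu1,Ld1,B1 rp3 wp1
slot 1 (MUL): ISSUE — free A1,Mu0,Ld1,B1 rp1 wp0
slot 2 (BR): ISSUE — free A1,Mu0,Ld1,B0 rp1 wp0
slot 3 (BR): stall FU — free A1,Mu0,Ld1,B0 rp1 wp0
slot 4 (MEM): stall RD_PORT — free A1,Mu0,Ld1,B0 rp1 wp0
slot 5 (MEM): stall RD_PORT — free A1,Mu0,Ld1,B0 rp1 wp0
slot 6 (MUL): stall FU — free A1,Mu0,Ld1,B0 rp1 wp0

issued = [0, 1, 2]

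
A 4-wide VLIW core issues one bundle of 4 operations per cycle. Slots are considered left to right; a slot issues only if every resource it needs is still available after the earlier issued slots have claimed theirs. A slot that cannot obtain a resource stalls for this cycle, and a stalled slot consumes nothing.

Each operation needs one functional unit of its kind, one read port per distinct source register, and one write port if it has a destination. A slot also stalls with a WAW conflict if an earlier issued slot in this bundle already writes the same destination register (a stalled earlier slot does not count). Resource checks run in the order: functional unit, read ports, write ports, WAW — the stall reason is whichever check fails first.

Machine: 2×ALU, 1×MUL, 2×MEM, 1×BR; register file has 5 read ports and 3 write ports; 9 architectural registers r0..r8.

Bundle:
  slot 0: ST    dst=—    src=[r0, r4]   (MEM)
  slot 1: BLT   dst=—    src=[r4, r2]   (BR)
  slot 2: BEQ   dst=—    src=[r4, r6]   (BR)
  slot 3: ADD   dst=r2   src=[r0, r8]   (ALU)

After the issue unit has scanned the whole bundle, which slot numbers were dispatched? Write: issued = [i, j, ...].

  0. MEM ⇒ go  {2A/1Mu/1Ld/1B | 3r 3w}
  1. BR ⇒ go  {2A/1Mu/1Ld/0B | 1r 3w}
  2. BR ⇒ no(FU)  {2A/1Mu/1Ld/0B | 1r 3w}
  3. ALU→r2 ⇒ no(RD_PORT)  {2A/1Mu/1Ld/0B | 1r 3w}

issued = [0, 1]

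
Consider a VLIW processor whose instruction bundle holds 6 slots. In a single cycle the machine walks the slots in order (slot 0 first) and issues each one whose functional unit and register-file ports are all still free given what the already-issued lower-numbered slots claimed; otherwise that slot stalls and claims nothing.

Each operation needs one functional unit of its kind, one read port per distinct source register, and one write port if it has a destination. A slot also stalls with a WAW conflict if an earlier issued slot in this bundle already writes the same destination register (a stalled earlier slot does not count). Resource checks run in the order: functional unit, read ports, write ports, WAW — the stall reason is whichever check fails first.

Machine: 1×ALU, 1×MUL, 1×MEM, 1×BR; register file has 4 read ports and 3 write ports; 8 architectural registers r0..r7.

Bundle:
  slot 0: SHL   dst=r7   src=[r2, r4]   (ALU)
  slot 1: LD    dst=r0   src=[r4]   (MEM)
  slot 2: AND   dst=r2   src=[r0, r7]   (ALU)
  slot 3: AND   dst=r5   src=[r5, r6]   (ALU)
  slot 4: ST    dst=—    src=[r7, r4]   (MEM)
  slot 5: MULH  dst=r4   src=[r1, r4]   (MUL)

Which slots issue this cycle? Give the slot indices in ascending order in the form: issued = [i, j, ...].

issued = [0, 1]

  0. ALU→r7 ⇒ go  {0A/1Mu/1Ld/1B | 2r 2w}
  1. MEM→r0 ⇒ go  {0A/1Mu/0Ld/1B | 1r 1w}
  2. ALU→r2 ⇒ no(FU)  {0A/1Mu/0Ld/1B | 1r 1w}
  3. ALU→r5 ⇒ no(FU)  {0A/1Mu/0Ld/1B | 1r 1w}
  4. MEM ⇒ no(FU)  {0A/1Mu/0Ld/1B | 1r 1w}
  5. MUL→r4 ⇒ no(RD_PORT)  {0A/1Mu/0Ld/1B | 1r 1w}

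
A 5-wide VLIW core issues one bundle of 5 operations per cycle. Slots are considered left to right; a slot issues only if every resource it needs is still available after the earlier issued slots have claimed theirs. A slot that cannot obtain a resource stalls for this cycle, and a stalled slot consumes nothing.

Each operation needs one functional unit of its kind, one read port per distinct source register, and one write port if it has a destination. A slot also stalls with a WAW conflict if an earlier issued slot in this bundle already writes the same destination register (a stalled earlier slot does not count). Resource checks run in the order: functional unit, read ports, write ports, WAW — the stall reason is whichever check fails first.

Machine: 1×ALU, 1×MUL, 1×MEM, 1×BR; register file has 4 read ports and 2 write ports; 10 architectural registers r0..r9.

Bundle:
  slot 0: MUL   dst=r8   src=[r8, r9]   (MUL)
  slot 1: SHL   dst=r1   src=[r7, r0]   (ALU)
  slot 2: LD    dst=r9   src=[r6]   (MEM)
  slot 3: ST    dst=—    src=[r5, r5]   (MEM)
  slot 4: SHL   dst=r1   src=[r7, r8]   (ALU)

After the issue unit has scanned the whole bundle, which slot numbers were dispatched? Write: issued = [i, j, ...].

issued = [0, 1]

#0 MUL src=r8,r9 dispatched  <A:1 Mu:0 Ld:1 B:1 rd:2 wr:1>
#1 ALU src=r7,r0 dispatched  <A:0 Mu:0 Ld:1 B:1 rd:0 wr:0>
#2 MEM src=r6 held:RD_PORT  <A:0 Mu:0 Ld:1 B:1 rd:0 wr:0>
#3 MEM src=r5,r5 held:RD_PORT  <A:0 Mu:0 Ld:1 B:1 rd:0 wr:0>
#4 ALU src=r7,r8 held:FU  <A:0 Mu:0 Ld:1 B:1 rd:0 wr:0>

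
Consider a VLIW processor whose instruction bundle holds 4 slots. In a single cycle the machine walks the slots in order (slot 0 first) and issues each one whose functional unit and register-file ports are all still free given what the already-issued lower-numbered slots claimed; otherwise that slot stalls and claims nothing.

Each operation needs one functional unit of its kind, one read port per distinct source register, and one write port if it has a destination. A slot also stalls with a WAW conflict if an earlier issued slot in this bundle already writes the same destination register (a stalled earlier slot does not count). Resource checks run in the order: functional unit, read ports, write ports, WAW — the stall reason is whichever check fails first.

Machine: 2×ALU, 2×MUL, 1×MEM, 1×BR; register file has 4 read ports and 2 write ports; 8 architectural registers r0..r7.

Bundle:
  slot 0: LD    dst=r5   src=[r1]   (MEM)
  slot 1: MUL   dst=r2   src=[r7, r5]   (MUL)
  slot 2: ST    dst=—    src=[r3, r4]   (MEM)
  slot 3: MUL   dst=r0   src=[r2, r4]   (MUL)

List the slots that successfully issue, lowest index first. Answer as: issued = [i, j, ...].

issued = [0, 1]

[0] MEM needs rd=1 wr=1: ok; after: ALU=2 MUL=2 MEM=0 BR=1, R=3, W=1
[1] MUL needs rd=2 wr=1: ok; after: ALU=2 MUL=1 MEM=0 BR=1, R=1, W=0
[2] MEM needs rd=2 wr=0: FU; after: ALU=2 MUL=1 MEM=0 BR=1, R=1, W=0
[3] MUL needs rd=2 wr=1: RD_PORT; after: ALU=2 MUL=1 MEM=0 BR=1, R=1, W=0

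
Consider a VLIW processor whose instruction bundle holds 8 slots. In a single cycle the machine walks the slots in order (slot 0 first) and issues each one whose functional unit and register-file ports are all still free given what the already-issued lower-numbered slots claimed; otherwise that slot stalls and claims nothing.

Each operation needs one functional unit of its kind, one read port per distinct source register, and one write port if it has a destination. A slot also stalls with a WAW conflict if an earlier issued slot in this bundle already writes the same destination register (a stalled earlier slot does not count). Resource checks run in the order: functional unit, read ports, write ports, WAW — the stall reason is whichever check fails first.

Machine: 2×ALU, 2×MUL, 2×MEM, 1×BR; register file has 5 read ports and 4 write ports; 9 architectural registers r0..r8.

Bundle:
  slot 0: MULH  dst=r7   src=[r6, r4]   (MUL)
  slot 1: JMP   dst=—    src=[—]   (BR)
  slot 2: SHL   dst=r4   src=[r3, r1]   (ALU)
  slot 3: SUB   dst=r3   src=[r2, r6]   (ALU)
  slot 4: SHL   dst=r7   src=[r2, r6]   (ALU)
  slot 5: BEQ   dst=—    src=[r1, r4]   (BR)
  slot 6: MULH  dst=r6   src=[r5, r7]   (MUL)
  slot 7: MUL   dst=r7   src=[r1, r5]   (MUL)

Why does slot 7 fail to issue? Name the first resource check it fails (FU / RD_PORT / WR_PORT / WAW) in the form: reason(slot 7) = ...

  0. MUL→r7 ⇒ go  {2A/1Mu/2Ld/1B | 3r 3w}
  1. BR ⇒ go  {2A/1Mu/2Ld/0B | 3r 3w}
  2. ALU→r4 ⇒ go  {1A/1Mu/2Ld/0B | 1r 2w}
  3. ALU→r3 ⇒ no(RD_PORT)  {1A/1Mu/2Ld/0B | 1r 2w}
  4. ALU→r7 ⇒ no(RD_PORT)  {1A/1Mu/2Ld/0B | 1r 2w}
  5. BR ⇒ no(FU)  {1A/1Mu/2Ld/0B | 1r 2w}
  6. MUL→r6 ⇒ no(RD_PORT)  {1A/1Mu/2Ld/0B | 1r 2w}
  7. MUL→r7 ⇒ no(RD_PORT)  {1A/1Mu/2Ld/0B | 1r 2w}

reason(slot 7) = RD_PORT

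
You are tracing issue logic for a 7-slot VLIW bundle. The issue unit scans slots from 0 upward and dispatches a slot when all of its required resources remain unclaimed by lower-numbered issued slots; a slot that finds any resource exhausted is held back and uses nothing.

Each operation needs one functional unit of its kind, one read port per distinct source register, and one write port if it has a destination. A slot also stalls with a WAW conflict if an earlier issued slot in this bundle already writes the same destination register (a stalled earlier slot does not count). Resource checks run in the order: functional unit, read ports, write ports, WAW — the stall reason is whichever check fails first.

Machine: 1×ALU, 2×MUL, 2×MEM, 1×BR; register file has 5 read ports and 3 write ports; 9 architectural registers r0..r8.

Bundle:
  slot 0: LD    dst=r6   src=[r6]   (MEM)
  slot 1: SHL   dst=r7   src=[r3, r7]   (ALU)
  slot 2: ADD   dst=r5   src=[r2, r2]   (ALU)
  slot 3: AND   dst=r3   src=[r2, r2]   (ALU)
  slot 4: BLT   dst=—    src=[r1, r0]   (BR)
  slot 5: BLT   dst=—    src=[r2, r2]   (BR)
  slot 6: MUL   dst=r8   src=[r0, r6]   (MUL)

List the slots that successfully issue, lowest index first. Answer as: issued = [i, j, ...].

slot 0 (MEM): ISSUE — free A1,Mu2,Ld1,B1 rp4 wp2
slot 1 (ALU): ISSUE — free A0,Mu2,Ld1,B1 rp2 wp1
slot 2 (ALU): stall FU — free A0,Mu2,Ld1,B1 rp2 wp1
slot 3 (ALU): stall FU — free A0,Mu2,Ld1,B1 rp2 wp1
slot 4 (BR): ISSUE — free A0,Mu2,Ld1,B0 rp0 wp1
slot 5 (BR): stall FU — free A0,Mu2,Ld1,B0 rp0 wp1
slot 6 (MUL): stall RD_PORT — free A0,Mu2,Ld1,B0 rp0 wp1

issued = [0, 1, 4]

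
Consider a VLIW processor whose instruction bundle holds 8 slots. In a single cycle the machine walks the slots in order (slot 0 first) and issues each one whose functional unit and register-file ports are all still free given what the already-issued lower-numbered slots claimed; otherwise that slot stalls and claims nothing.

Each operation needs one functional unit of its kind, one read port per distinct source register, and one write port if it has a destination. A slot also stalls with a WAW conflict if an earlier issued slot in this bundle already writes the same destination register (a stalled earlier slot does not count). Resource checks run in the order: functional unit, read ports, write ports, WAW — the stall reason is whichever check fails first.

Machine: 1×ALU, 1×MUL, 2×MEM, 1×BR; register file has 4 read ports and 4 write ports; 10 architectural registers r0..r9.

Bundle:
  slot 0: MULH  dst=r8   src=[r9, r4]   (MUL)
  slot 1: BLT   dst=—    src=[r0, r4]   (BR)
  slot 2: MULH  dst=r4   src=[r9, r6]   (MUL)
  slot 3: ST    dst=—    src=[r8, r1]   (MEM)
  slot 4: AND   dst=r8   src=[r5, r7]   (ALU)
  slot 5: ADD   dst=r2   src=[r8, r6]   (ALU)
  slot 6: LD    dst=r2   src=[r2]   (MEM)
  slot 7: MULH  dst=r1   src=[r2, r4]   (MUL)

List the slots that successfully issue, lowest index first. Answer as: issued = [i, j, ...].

issued = [0, 1]

(0) want 1×MUL +2rd +1wr — yes → AL1|MU0|ME2|BR1|rd2|wr3
(1) want 1×BR +2rd +0wr — yes → AL1|MU0|ME2|BR0|rd0|wr3
(2) want 1×MUL +2rd +1wr — FU → AL1|MU0|ME2|BR0|rd0|wr3
(3) want 1×MEM +2rd +0wr — RD_PORT → AL1|MU0|ME2|BR0|rd0|wr3
(4) want 1×ALU +2rd +1wr — RD_PORT → AL1|MU0|ME2|BR0|rd0|wr3
(5) want 1×ALU +2rd +1wr — RD_PORT → AL1|MU0|ME2|BR0|rd0|wr3
(6) want 1×MEM +1rd +1wr — RD_PORT → AL1|MU0|ME2|BR0|rd0|wr3
(7) want 1×MUL +2rd +1wr — FU → AL1|MU0|ME2|BR0|rd0|wr3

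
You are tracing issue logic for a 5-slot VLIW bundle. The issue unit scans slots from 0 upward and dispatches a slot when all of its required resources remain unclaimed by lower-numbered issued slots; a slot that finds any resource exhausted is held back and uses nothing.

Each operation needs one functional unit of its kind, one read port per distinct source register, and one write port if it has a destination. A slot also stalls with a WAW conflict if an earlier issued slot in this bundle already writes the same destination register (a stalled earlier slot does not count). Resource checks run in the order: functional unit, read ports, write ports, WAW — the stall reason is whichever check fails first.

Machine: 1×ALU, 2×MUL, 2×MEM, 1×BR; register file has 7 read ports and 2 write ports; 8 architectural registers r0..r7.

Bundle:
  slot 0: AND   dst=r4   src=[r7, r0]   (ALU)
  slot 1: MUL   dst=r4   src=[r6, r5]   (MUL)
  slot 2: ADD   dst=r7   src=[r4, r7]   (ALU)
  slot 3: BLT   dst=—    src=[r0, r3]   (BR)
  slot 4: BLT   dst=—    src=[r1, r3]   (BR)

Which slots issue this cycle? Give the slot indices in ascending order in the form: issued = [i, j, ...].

issued = [0, 3]

#0 ALU src=r7,r0 dispatched  <A:0 Mu:2 Ld:2 B:1 rd:5 wr:1>
#1 MUL src=r6,r5 held:WAW  <A:0 Mu:2 Ld:2 B:1 rd:5 wr:1>
#2 ALU src=r4,r7 held:FU  <A:0 Mu:2 Ld:2 B:1 rd:5 wr:1>
#3 BR src=r0,r3 dispatched  <A:0 Mu:2 Ld:2 B:0 rd:3 wr:1>
#4 BR src=r1,r3 held:FU  <A:0 Mu:2 Ld:2 B:0 rd:3 wr:1>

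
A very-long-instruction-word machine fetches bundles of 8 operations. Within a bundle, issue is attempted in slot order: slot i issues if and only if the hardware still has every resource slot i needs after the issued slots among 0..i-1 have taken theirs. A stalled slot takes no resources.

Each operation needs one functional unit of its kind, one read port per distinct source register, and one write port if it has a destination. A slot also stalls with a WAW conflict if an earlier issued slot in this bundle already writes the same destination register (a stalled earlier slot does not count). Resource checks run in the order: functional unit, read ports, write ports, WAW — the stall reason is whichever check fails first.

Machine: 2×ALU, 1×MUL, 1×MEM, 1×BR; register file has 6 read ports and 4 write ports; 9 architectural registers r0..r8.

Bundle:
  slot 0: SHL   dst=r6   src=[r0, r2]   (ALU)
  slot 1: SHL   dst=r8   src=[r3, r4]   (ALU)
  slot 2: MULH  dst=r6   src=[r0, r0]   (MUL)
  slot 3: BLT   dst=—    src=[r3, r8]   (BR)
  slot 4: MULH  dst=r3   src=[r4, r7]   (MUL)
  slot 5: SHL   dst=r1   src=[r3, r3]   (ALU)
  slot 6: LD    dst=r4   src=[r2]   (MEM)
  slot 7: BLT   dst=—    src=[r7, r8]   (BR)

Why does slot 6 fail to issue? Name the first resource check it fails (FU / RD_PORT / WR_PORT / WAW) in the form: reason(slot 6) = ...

reason(slot 6) = RD_PORT

slot 0 (ALU): ISSUE — free A1,Mu1,Ld1,B1 rp4 wp3
slot 1 (ALU): ISSUE — free A0,Mu1,Ld1,B1 rp2 wp2
slot 2 (MUL): stall WAW — free A0,Mu1,Ld1,B1 rp2 wp2
slot 3 (BR): ISSUE — free A0,Mu1,Ld1,B0 rp0 wp2
slot 4 (MUL): stall RD_PORT — free A0,Mu1,Ld1,B0 rp0 wp2
slot 5 (ALU): stall FU — free A0,Mu1,Ld1,B0 rp0 wp2
slot 6 (MEM): stall RD_PORT — free A0,Mu1,Ld1,B0 rp0 wp2
slot 7 (BR): stall FU — free A0,Mu1,Ld1,B0 rp0 wp2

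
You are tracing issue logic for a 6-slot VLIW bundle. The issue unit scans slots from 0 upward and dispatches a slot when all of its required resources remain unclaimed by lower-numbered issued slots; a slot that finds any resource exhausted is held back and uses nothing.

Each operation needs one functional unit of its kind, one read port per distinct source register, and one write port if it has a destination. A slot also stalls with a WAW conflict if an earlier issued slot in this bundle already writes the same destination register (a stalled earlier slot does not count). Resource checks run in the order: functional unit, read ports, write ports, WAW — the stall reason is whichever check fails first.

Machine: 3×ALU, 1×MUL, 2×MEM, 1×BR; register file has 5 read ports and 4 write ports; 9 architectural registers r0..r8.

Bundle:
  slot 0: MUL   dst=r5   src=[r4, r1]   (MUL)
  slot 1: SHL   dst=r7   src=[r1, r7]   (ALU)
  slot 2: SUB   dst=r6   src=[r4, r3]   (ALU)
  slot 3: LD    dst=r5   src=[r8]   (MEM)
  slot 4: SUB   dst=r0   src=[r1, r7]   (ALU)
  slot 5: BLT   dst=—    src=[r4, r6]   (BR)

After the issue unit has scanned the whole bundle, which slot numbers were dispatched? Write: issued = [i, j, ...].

issued = [0, 1]

[0] MUL needs rd=2 wr=1: ok; after: ALU=3 MUL=0 MEM=2 BR=1, R=3, W=3
[1] ALU needs rd=2 wr=1: ok; after: ALU=2 MUL=0 MEM=2 BR=1, R=1, W=2
[2] ALU needs rd=2 wr=1: RD_PORT; after: ALU=2 MUL=0 MEM=2 BR=1, R=1, W=2
[3] MEM needs rd=1 wr=1: WAW; after: ALU=2 MUL=0 MEM=2 BR=1, R=1, W=2
[4] ALU needs rd=2 wr=1: RD_PORT; after: ALU=2 MUL=0 MEM=2 BR=1, R=1, W=2
[5] BR needs rd=2 wr=0: RD_PORT; after: ALU=2 MUL=0 MEM=2 BR=1, R=1, W=2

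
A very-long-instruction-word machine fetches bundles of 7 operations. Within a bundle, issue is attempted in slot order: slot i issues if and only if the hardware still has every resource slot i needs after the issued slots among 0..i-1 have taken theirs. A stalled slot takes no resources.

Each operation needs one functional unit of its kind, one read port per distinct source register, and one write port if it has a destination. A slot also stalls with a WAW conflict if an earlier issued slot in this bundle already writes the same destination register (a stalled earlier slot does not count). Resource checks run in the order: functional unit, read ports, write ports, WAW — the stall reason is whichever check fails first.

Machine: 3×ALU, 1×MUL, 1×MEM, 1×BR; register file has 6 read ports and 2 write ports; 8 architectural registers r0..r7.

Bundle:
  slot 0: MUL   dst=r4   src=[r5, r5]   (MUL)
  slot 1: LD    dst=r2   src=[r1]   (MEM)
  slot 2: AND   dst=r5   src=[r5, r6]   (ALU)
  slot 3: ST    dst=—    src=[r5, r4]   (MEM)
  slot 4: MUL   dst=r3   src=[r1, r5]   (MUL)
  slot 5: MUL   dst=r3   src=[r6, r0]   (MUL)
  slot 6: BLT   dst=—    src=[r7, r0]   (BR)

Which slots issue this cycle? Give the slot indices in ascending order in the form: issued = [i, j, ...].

  0. MUL→r4 ⇒ go  {3A/0Mu/1Ld/1B | 5r 1w}
  1. MEM→r2 ⇒ go  {3A/0Mu/0Ld/1B | 4r 0w}
  2. ALU→r5 ⇒ no(WR_PORT)  {3A/0Mu/0Ld/1B | 4r 0w}
  3. MEM ⇒ no(FU)  {3A/0Mu/0Ld/1B | 4r 0w}
  4. MUL→r3 ⇒ no(FU)  {3A/0Mu/0Ld/1B | 4r 0w}
  5. MUL→r3 ⇒ no(FU)  {3A/0Mu/0Ld/1B | 4r 0w}
  6. BR ⇒ go  {3A/0Mu/0Ld/0B | 2r 0w}

issued = [0, 1, 6]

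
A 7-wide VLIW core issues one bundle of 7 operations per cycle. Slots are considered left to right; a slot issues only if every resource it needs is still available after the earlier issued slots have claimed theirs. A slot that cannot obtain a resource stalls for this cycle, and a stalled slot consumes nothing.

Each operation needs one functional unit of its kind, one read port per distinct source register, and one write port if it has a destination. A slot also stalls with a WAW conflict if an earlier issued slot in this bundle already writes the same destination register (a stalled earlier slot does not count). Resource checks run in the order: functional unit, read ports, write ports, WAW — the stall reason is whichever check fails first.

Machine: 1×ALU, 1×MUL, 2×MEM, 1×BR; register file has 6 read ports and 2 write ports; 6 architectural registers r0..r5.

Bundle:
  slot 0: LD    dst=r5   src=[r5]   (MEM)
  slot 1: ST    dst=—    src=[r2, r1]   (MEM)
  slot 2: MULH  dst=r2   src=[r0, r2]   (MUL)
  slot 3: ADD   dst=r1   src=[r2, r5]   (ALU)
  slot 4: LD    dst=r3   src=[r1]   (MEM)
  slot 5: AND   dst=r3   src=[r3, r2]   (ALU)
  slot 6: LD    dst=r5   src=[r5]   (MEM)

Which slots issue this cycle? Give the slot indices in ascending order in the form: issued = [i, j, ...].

issued = [0, 1, 2]

#0 MEM src=r5 dispatched  <A:1 Mu:1 Ld:1 B:1 rd:5 wr:1>
#1 MEM src=r2,r1 dispatched  <A:1 Mu:1 Ld:0 B:1 rd:3 wr:1>
#2 MUL src=r0,r2 dispatched  <A:1 Mu:0 Ld:0 B:1 rd:1 wr:0>
#3 ALU src=r2,r5 held:RD_PORT  <A:1 Mu:0 Ld:0 B:1 rd:1 wr:0>
#4 MEM src=r1 held:FU  <A:1 Mu:0 Ld:0 B:1 rd:1 wr:0>
#5 ALU src=r3,r2 held:RD_PORT  <A:1 Mu:0 Ld:0 B:1 rd:1 wr:0>
#6 MEM src=r5 held:FU  <A:1 Mu:0 Ld:0 B:1 rd:1 wr:0>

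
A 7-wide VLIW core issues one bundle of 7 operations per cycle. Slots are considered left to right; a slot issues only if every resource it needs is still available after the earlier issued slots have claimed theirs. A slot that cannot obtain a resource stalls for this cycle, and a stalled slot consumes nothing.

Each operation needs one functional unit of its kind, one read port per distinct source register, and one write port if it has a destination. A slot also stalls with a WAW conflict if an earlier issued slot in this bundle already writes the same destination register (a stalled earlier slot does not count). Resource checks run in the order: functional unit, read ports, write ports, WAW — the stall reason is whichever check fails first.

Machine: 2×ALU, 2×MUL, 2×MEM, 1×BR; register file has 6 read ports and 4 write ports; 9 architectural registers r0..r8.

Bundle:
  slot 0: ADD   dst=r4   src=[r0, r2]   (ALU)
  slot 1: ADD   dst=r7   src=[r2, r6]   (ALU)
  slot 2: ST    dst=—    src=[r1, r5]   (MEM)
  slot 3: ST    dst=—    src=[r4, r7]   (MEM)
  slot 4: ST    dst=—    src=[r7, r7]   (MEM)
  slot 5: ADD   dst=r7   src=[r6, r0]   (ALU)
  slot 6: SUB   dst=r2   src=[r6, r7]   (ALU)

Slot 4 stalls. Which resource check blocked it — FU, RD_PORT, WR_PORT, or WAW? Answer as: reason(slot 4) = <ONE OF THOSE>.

reason(slot 4) = RD_PORT

slot 0 (ALU): ISSUE — free A1,Mu2,Ld2,B1 rp4 wp3
slot 1 (ALU): ISSUE — free A0,Mu2,Ld2,B1 rp2 wp2
slot 2 (MEM): ISSUE — free A0,Mu2,Ld1,B1 rp0 wp2
slot 3 (MEM): stall RD_PORT — free A0,Mu2,Ld1,B1 rp0 wp2
slot 4 (MEM): stall RD_PORT — free A0,Mu2,Ld1,B1 rp0 wp2
slot 5 (ALU): stall FU — free A0,Mu2,Ld1,B1 rp0 wp2
slot 6 (ALU): stall FU — free A0,Mu2,Ld1,B1 rp0 wp2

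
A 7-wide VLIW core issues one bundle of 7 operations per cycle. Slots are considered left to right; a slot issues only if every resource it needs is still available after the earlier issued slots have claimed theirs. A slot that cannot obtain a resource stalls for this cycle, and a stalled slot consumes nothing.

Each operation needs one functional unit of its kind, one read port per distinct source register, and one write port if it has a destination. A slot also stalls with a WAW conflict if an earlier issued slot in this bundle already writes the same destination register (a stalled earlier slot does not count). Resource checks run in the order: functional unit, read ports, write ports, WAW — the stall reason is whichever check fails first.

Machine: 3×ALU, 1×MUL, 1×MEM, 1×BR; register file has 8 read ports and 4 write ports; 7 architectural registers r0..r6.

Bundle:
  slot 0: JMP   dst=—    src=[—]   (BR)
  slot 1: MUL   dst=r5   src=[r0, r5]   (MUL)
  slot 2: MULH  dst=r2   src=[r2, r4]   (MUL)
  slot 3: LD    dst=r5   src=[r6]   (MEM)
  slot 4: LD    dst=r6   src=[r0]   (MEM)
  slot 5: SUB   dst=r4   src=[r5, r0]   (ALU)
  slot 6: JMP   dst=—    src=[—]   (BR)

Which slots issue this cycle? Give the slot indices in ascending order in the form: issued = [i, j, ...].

  0. BR ⇒ go  {3A/1Mu/1Ld/0B | 8r 4w}
  1. MUL→r5 ⇒ go  {3A/0Mu/1Ld/0B | 6r 3w}
  2. MUL→r2 ⇒ no(FU)  {3A/0Mu/1Ld/0B | 6r 3w}
  3. MEM→r5 ⇒ no(WAW)  {3A/0Mu/1Ld/0B | 6r 3w}
  4. MEM→r6 ⇒ go  {3A/0Mu/0Ld/0B | 5r 2w}
  5. ALU→r4 ⇒ go  {2A/0Mu/0Ld/0B | 3r 1w}
  6. BR ⇒ no(FU)  {2A/0Mu/0Ld/0B | 3r 1w}

issued = [0, 1, 4, 5]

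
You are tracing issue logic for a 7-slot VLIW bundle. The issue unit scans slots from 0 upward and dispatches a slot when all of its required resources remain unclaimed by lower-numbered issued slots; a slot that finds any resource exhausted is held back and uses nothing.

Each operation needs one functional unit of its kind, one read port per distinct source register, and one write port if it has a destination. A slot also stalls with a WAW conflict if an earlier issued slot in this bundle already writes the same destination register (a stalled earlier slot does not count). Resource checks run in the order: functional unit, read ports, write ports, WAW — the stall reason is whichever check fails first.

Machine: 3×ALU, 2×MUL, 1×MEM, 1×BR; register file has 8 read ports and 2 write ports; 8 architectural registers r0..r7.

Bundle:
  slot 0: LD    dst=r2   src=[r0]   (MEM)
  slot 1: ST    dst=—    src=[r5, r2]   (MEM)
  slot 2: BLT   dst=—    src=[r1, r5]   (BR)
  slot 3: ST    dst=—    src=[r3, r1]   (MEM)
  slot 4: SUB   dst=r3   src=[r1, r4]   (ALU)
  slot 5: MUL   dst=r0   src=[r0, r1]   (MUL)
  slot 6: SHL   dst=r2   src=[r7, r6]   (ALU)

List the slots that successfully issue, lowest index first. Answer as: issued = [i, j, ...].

issued = [0, 2, 4]

(0) want 1×MEM +1rd +1wr — yes → AL3|MU2|ME0|BR1|rd7|wr1
(1) want 1×MEM +2rd +0wr — FU → AL3|MU2|ME0|BR1|rd7|wr1
(2) want 1×BR +2rd +0wr — yes → AL3|MU2|ME0|BR0|rd5|wr1
(3) want 1×MEM +2rd +0wr — FU → AL3|MU2|ME0|BR0|rd5|wr1
(4) want 1×ALU +2rd +1wr — yes → AL2|MU2|ME0|BR0|rd3|wr0
(5) want 1×MUL +2rd +1wr — WR_PORT → AL2|MU2|ME0|BR0|rd3|wr0
(6) want 1×ALU +2rd +1wr — WR_PORT → AL2|MU2|ME0|BR0|rd3|wr0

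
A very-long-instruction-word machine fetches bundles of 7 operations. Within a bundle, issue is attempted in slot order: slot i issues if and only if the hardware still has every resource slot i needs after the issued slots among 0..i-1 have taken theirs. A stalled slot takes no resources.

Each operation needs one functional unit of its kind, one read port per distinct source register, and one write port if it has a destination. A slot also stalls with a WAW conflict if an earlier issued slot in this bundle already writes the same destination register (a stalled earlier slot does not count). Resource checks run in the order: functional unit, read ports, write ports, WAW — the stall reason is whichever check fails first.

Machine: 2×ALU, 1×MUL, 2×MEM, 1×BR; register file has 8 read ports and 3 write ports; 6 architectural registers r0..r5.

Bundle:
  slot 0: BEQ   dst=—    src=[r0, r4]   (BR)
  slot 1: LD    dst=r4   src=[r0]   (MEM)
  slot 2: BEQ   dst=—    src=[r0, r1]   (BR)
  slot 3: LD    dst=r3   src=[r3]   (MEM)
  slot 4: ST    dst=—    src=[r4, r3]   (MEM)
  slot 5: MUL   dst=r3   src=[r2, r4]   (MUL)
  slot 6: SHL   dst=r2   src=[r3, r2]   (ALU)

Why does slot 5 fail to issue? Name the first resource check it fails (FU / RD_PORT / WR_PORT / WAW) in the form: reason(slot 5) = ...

reason(slot 5) = WAW

#0 BR src=r0,r4 dispatched  <A:2 Mu:1 Ld:2 B:0 rd:6 wr:3>
#1 MEM src=r0 dispatched  <A:2 Mu:1 Ld:1 B:0 rd:5 wr:2>
#2 BR src=r0,r1 held:FU  <A:2 Mu:1 Ld:1 B:0 rd:5 wr:2>
#3 MEM src=r3 dispatched  <A:2 Mu:1 Ld:0 B:0 rd:4 wr:1>
#4 MEM src=r4,r3 held:FU  <A:2 Mu:1 Ld:0 B:0 rd:4 wr:1>
#5 MUL src=r2,r4 held:WAW  <A:2 Mu:1 Ld:0 B:0 rd:4 wr:1>
#6 ALU src=r3,r2 dispatched  <A:1 Mu:1 Ld:0 B:0 rd:2 wr:0>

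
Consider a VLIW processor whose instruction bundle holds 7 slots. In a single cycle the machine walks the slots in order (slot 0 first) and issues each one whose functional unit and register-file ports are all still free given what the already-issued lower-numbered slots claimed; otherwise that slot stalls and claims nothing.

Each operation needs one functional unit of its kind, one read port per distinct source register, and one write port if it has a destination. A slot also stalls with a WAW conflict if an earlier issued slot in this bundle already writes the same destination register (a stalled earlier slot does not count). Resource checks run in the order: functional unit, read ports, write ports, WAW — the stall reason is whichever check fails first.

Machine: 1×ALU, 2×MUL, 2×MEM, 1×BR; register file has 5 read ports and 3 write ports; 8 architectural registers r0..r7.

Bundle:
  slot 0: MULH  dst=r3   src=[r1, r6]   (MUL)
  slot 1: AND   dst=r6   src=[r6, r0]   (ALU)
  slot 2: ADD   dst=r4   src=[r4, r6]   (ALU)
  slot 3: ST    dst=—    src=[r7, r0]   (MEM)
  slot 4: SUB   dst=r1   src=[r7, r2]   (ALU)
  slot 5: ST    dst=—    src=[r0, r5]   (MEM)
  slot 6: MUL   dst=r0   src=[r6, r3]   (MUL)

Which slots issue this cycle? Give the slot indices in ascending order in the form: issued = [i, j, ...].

issued = [0, 1]

[0] MUL needs rd=2 wr=1: ok; after: ALU=1 MUL=1 MEM=2 BR=1, R=3, W=2
[1] ALU needs rd=2 wr=1: ok; after: ALU=0 MUL=1 MEM=2 BR=1, R=1, W=1
[2] ALU needs rd=2 wr=1: FU; after: ALU=0 MUL=1 MEM=2 BR=1, R=1, W=1
[3] MEM needs rd=2 wr=0: RD_PORT; after: ALU=0 MUL=1 MEM=2 BR=1, R=1, W=1
[4] ALU needs rd=2 wr=1: FU; after: ALU=0 MUL=1 MEM=2 BR=1, R=1, W=1
[5] MEM needs rd=2 wr=0: RD_PORT; after: ALU=0 MUL=1 MEM=2 BR=1, R=1, W=1
[6] MUL needs rd=2 wr=1: RD_PORT; after: ALU=0 MUL=1 MEM=2 BR=1, R=1, W=1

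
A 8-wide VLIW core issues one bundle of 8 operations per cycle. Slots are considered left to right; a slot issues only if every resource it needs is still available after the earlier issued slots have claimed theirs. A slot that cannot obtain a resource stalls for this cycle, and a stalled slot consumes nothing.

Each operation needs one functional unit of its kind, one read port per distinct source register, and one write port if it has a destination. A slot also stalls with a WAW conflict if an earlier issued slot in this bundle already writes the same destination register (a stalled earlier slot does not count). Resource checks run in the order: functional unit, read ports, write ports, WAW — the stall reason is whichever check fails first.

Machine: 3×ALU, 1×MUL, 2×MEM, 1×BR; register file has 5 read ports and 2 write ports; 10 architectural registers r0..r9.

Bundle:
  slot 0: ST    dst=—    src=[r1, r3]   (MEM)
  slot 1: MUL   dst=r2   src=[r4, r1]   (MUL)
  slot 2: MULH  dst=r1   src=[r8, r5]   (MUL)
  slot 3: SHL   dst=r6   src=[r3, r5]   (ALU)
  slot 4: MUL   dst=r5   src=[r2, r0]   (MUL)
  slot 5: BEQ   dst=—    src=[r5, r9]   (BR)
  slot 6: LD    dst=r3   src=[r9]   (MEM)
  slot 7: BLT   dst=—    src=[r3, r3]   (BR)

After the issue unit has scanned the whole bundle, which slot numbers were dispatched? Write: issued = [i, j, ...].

slot 0 (MEM): ISSUE — free A3,Mu1,Ld1,B1 rp3 wp2
slot 1 (MUL): ISSUE — free A3,Mu0,Ld1,B1 rp1 wp1
slot 2 (MUL): stall FU — free A3,Mu0,Ld1,B1 rp1 wp1
slot 3 (ALU): stall RD_PORT — free A3,Mu0,Ld1,B1 rp1 wp1
slot 4 (MUL): stall FU — free A3,Mu0,Ld1,B1 rp1 wp1
slot 5 (BR): stall RD_PORT — free A3,Mu0,Ld1,B1 rp1 wp1
slot 6 (MEM): ISSUE — free A3,Mu0,Ld0,B1 rp0 wp0
slot 7 (BR): stall RD_PORT — free A3,Mu0,Ld0,B1 rp0 wp0

issued = [0, 1, 6]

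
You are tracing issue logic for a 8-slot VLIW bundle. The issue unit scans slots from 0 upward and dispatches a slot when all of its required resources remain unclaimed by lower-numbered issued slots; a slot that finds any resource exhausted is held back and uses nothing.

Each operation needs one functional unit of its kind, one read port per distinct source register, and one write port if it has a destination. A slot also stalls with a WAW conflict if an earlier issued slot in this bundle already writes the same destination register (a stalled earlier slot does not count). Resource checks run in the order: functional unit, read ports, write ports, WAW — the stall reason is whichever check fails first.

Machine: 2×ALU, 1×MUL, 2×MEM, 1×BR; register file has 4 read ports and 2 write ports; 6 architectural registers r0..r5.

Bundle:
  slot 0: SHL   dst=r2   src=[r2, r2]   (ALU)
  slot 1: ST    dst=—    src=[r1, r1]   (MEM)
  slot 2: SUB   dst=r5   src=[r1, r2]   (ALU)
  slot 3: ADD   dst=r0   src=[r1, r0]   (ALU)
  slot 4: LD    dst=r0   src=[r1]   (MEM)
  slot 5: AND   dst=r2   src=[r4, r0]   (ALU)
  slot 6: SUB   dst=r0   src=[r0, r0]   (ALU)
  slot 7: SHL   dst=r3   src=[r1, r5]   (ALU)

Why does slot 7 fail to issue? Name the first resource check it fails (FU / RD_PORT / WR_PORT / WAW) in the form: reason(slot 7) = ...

reason(slot 7) = FU

[0] ALU needs rd=1 wr=1: ok; after: ALU=1 MUL=1 MEM=2 BR=1, R=3, W=1
[1] MEM needs rd=1 wr=0: ok; after: ALU=1 MUL=1 MEM=1 BR=1, R=2, W=1
[2] ALU needs rd=2 wr=1: ok; after: ALU=0 MUL=1 MEM=1 BR=1, R=0, W=0
[3] ALU needs rd=2 wr=1: FU; after: ALU=0 MUL=1 MEM=1 BR=1, R=0, W=0
[4] MEM needs rd=1 wr=1: RD_PORT; after: ALU=0 MUL=1 MEM=1 BR=1, R=0, W=0
[5] ALU needs rd=2 wr=1: FU; after: ALU=0 MUL=1 MEM=1 BR=1, R=0, W=0
[6] ALU needs rd=1 wr=1: FU; after: ALU=0 MUL=1 MEM=1 BR=1, R=0, W=0
[7] ALU needs rd=2 wr=1: FU; after: ALU=0 MUL=1 MEM=1 BR=1, R=0, W=0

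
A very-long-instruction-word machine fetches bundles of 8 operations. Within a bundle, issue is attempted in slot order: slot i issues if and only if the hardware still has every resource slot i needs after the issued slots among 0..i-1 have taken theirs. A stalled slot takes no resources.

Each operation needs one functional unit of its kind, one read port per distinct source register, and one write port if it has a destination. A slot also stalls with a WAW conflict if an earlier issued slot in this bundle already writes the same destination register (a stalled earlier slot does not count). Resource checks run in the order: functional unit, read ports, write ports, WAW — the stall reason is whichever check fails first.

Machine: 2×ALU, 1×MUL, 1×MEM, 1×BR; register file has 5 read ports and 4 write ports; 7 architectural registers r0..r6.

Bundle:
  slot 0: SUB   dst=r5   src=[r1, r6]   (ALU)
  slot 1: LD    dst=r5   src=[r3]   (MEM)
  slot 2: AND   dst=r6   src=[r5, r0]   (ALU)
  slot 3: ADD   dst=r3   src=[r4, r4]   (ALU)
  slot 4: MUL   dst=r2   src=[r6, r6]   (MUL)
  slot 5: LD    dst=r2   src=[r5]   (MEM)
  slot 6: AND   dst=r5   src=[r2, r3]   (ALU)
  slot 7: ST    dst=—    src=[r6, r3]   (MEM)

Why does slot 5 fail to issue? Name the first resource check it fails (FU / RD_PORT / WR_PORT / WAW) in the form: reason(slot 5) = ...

#0 ALU src=r1,r6 dispatched  <A:1 Mu:1 Ld:1 B:1 rd:3 wr:3>
#1 MEM src=r3 held:WAW  <A:1 Mu:1 Ld:1 B:1 rd:3 wr:3>
#2 ALU src=r5,r0 dispatched  <A:0 Mu:1 Ld:1 B:1 rd:1 wr:2>
#3 ALU src=r4,r4 held:FU  <A:0 Mu:1 Ld:1 B:1 rd:1 wr:2>
#4 MUL src=r6,r6 dispatched  <A:0 Mu:0 Ld:1 B:1 rd:0 wr:1>
#5 MEM src=r5 held:RD_PORT  <A:0 Mu:0 Ld:1 B:1 rd:0 wr:1>
#6 ALU src=r2,r3 held:FU  <A:0 Mu:0 Ld:1 B:1 rd:0 wr:1>
#7 MEM src=r6,r3 held:RD_PORT  <A:0 Mu:0 Ld:1 B:1 rd:0 wr:1>

reason(slot 5) = RD_PORT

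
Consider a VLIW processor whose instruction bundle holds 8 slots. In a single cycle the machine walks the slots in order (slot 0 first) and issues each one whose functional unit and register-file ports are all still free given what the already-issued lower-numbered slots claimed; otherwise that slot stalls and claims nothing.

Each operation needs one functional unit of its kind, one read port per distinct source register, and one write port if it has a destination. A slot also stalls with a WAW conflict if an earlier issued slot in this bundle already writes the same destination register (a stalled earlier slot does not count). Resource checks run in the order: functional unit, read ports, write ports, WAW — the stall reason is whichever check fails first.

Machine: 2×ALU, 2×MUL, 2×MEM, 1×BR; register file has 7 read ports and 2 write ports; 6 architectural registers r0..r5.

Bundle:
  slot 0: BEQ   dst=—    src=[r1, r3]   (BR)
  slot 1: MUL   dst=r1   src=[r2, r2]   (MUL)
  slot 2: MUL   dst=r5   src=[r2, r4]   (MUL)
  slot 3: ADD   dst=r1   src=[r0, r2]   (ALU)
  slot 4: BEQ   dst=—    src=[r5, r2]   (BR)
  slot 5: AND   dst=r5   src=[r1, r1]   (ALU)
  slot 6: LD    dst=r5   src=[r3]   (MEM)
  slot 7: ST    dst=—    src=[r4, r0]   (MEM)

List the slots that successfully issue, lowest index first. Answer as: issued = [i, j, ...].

#0 BR src=r1,r3 dispatched  <A:2 Mu:2 Ld:2 B:0 rd:5 wr:2>
#1 MUL src=r2,r2 dispatched  <A:2 Mu:1 Ld:2 B:0 rd:4 wr:1>
#2 MUL src=r2,r4 dispatched  <A:2 Mu:0 Ld:2 B:0 rd:2 wr:0>
#3 ALU src=r0,r2 held:WR_PORT  <A:2 Mu:0 Ld:2 B:0 rd:2 wr:0>
#4 BR src=r5,r2 held:FU  <A:2 Mu:0 Ld:2 B:0 rd:2 wr:0>
#5 ALU src=r1,r1 held:WR_PORT  <A:2 Mu:0 Ld:2 B:0 rd:2 wr:0>
#6 MEM src=r3 held:WR_PORT  <A:2 Mu:0 Ld:2 B:0 rd:2 wr:0>
#7 MEM src=r4,r0 dispatched  <A:2 Mu:0 Ld:1 B:0 rd:0 wr:0>

issued = [0, 1, 2, 7]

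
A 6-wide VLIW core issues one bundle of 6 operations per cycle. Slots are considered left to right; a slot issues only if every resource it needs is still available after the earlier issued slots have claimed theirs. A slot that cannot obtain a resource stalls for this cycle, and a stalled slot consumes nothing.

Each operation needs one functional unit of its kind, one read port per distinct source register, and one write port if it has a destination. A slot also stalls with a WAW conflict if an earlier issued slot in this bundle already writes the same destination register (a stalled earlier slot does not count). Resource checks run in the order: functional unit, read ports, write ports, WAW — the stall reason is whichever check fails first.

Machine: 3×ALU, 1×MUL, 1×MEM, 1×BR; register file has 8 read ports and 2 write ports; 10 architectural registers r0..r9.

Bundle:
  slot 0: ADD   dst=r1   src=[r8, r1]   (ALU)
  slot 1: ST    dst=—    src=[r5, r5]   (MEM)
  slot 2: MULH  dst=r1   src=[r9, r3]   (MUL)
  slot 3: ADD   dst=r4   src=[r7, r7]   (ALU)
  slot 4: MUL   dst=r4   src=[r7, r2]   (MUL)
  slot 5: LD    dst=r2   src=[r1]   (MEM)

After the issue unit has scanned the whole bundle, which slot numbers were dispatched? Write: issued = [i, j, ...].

issued = [0, 1, 3]

(0) want 1×ALU +2rd +1wr — yes → AL2|MU1|ME1|BR1|rd6|wr1
(1) want 1×MEM +1rd +0wr — yes → AL2|MU1|ME0|BR1|rd5|wr1
(2) want 1×MUL +2rd +1wr — WAW → AL2|MU1|ME0|BR1|rd5|wr1
(3) want 1×ALU +1rd +1wr — yes → AL1|MU1|ME0|BR1|rd4|wr0
(4) want 1×MUL +2rd +1wr — WR_PORT → AL1|MU1|ME0|BR1|rd4|wr0
(5) want 1×MEM +1rd +1wr — FU → AL1|MU1|ME0|BR1|rd4|wr0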